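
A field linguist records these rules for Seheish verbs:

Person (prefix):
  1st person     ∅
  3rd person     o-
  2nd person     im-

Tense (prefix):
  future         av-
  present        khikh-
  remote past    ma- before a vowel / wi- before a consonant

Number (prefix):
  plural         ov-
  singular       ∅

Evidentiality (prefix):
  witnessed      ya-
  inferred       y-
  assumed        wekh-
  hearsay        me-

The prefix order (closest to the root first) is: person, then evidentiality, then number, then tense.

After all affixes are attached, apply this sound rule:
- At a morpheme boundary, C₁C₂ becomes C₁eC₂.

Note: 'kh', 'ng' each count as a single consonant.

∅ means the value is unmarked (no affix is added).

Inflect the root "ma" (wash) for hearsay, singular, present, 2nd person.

Attach person 2nd person im- → imma.
Attach evidentiality hearsay me- → meimma.
number = singular: zero marking, form stays meimma.
Attach tense present khikh- → khikhmeimma.
Apply epenthesis: khikhmeimma → khikhemeimema.

khikhemeimema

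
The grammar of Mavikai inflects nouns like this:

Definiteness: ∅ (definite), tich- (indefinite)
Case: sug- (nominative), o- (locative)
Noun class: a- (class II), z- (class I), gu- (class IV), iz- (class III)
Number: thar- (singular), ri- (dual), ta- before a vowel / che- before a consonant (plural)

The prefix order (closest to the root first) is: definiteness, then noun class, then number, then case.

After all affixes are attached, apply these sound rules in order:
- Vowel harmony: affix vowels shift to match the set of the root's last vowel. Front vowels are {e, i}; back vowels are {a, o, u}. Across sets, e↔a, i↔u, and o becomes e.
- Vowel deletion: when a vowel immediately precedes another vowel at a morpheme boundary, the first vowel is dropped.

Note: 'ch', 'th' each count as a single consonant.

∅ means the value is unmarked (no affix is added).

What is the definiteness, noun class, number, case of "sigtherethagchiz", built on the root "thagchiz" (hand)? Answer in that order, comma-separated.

Segment: sug-thar-a-thagchiz.
definiteness: ∅ → definite.
noun class: a- → class II.
number: thar- → singular.
case: sug- → nominative.

definite, class II, singular, nominative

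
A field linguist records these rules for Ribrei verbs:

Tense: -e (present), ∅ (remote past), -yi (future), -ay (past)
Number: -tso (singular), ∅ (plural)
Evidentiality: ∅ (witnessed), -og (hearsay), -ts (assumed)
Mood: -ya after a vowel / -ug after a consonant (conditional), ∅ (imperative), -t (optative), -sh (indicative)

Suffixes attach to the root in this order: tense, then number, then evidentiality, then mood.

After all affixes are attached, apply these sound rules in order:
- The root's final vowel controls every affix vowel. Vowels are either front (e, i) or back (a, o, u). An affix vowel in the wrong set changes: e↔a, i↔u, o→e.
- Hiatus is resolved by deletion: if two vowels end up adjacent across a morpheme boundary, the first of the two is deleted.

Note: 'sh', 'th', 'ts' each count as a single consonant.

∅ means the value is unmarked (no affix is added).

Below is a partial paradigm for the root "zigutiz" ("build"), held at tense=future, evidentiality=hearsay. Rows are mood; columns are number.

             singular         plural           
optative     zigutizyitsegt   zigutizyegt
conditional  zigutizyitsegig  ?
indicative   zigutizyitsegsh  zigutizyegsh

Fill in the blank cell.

Attach tense future -yi → zigutizyi.
number = plural: zero marking, form stays zigutizyi.
Attach evidentiality hearsay -og → zigutizyiog.
Attach mood conditional -ug (after consonant 'g') → zigutizyiogug.
Apply vowel harmony: zigutizyiogug → zigutizyiegig.
Apply vowel deletion: zigutizyiegig → zigutizyegig.

zigutizyegig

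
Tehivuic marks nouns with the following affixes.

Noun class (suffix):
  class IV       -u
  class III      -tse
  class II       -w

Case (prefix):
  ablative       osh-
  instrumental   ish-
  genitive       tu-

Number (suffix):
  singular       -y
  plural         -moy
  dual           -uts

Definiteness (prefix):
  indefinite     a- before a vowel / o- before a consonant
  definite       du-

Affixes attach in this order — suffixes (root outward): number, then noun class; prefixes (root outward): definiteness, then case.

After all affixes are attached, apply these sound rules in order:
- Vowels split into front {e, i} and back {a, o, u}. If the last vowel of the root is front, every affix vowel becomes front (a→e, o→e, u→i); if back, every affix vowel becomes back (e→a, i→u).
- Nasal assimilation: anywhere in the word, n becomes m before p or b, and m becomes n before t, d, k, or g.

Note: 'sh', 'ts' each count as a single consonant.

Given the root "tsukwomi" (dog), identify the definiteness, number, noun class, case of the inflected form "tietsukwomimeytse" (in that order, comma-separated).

indefinite, plural, class III, genitive

Segment: tu-o-tsukwomi-moy-tse.
definiteness: a/o- → indefinite.
number: -moy → plural.
noun class: -tse → class III.
case: tu- → genitive.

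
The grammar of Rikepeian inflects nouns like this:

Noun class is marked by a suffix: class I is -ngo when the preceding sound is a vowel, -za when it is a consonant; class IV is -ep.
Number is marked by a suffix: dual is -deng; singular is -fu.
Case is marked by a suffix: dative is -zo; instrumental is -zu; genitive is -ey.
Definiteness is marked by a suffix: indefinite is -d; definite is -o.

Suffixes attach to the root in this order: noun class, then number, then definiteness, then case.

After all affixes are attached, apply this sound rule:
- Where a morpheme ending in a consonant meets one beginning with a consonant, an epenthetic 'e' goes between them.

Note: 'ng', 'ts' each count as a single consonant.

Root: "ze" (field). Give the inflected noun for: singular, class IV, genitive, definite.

zeepefuoey

Attach noun class class IV -ep → zeep.
Attach number singular -fu → zeepfu.
Attach definiteness definite -o → zeepfuo.
Attach case genitive -ey → zeepfuoey.
Apply epenthesis: zeepfuoey → zeepefuoey.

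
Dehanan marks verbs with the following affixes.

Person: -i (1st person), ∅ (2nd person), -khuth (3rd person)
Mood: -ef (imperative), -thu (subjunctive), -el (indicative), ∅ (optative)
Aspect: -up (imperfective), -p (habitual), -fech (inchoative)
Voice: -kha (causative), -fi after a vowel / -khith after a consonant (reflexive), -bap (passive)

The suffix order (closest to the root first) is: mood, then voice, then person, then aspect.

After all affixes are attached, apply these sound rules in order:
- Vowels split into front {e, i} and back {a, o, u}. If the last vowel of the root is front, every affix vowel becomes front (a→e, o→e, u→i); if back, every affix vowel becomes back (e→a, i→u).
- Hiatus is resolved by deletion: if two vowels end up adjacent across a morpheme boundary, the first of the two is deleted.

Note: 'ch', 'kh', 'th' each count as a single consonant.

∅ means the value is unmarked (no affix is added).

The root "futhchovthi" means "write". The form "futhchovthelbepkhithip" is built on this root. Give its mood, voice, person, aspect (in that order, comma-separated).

Segment: futhchovthi-el-bap-khuth-up.
mood: -el → indicative.
voice: -bap → passive.
person: -khuth → 3rd person.
aspect: -up → imperfective.

indicative, passive, 3rd person, imperfective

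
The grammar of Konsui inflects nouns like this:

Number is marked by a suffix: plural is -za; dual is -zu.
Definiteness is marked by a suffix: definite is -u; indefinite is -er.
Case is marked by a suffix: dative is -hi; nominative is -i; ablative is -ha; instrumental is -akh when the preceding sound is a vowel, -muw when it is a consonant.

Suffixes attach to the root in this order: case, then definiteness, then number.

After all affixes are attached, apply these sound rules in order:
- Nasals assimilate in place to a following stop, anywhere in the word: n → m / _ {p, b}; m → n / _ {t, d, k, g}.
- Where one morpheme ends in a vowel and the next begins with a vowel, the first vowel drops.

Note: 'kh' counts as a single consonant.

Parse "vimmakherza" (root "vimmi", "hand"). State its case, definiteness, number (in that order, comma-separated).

instrumental, indefinite, plural

Segment: vimmi-akh-er-za.
case: -akh/muw → instrumental.
definiteness: -er → indefinite.
number: -za → plural.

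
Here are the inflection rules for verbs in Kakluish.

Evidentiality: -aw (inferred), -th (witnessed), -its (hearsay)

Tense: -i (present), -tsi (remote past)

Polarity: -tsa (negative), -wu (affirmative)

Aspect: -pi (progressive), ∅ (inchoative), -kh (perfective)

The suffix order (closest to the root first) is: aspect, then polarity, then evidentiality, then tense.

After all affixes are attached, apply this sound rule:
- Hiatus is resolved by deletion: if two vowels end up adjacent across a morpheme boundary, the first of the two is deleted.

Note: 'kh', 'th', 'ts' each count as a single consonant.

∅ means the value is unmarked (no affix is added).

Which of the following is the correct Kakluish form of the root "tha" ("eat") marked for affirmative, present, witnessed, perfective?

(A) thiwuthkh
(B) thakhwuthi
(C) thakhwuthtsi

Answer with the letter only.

B

Attach aspect perfective -kh → thakh.
Attach polarity affirmative -wu → thakhwu.
Attach evidentiality witnessed -th → thakhwuth.
Attach tense present -i → thakhwuthi.
Vowel deletion: no change.
So the correct form is thakhwuthi, option (B).
(A) thiwuthkh is wrong: it has the affixes in the wrong order.
(C) thakhwuthtsi is wrong: it uses remote past instead of present for tense.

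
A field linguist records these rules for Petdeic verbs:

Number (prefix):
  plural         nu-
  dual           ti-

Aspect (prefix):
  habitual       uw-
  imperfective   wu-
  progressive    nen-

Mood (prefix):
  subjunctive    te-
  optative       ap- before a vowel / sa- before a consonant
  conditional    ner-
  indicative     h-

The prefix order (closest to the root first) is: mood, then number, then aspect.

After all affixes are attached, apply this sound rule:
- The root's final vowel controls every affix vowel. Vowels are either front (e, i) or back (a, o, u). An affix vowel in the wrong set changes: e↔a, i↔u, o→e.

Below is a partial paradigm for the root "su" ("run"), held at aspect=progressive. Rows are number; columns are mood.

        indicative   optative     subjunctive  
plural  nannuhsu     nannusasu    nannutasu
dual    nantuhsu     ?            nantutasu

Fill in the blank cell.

Attach mood optative sa- (before consonant 's') → sasu.
Attach number dual ti- → tisasu.
Attach aspect progressive nen- → nentisasu.
Apply vowel harmony: nentisasu → nantusasu.

nantusasu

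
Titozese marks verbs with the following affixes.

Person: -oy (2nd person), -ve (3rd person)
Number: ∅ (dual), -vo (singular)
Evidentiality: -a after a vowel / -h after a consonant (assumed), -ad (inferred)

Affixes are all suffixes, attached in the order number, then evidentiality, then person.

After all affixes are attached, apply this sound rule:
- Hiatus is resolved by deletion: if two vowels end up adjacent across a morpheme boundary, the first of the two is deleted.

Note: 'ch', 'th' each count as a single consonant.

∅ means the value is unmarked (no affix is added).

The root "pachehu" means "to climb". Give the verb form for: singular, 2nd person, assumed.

pachehuvoy

Attach number singular -vo → pachehuvo.
Attach evidentiality assumed -a (after vowel 'o') → pachehuvoa.
Attach person 2nd person -oy → pachehuvoaoy.
Apply vowel deletion: pachehuvoaoy → pachehuvoy.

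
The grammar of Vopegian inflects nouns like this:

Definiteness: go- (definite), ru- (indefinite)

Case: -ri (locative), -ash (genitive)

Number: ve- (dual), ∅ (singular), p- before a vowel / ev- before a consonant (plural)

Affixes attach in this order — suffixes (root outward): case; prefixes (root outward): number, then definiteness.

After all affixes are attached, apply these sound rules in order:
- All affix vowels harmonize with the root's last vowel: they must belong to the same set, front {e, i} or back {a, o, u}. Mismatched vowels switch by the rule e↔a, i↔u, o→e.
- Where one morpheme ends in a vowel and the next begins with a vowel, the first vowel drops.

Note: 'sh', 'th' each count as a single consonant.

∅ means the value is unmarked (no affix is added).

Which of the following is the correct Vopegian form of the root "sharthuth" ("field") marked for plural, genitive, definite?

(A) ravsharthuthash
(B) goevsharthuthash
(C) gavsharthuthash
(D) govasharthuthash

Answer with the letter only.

C

Attach case genitive -ash → sharthuthash.
Attach number plural ev- (before consonant 'sh') → evsharthuthash.
Attach definiteness definite go- → goevsharthuthash.
Apply vowel harmony: goevsharthuthash → goavsharthuthash.
Apply vowel deletion: goavsharthuthash → gavsharthuthash.
So the correct form is gavsharthuthash, option (C).
(B) goevsharthuthash is wrong: it fails to apply the sound rule(s).
(D) govasharthuthash is wrong: it uses dual instead of plural for number.
(A) ravsharthuthash is wrong: it uses indefinite instead of definite for definiteness.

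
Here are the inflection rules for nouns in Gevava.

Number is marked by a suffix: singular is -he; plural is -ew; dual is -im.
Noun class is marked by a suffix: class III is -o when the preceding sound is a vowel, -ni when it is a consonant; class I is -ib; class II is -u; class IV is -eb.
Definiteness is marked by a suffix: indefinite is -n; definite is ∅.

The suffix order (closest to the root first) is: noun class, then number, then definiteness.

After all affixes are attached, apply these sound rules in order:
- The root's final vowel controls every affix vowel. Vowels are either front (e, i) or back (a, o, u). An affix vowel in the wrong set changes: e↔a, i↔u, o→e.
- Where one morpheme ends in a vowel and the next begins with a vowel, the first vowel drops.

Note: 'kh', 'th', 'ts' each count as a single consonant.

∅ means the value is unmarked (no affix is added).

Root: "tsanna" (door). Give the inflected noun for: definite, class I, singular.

Attach noun class class I -ib → tsannaib.
Attach number singular -he → tsannaibhe.
definiteness = definite: zero marking, form stays tsannaibhe.
Apply vowel harmony: tsannaibhe → tsannaubha.
Apply vowel deletion: tsannaubha → tsannubha.

tsannubha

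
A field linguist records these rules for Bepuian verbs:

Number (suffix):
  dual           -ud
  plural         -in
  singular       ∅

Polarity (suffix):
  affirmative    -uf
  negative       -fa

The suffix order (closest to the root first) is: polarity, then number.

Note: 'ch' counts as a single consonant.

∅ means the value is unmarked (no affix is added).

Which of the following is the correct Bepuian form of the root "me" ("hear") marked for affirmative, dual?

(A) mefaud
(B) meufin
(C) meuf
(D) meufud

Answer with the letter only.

D

Attach polarity affirmative -uf → meuf.
Attach number dual -ud → meufud.
So the correct form is meufud, option (D).
(C) meuf is wrong: it uses singular instead of dual for number.
(A) mefaud is wrong: it uses negative instead of affirmative for polarity.
(B) meufin is wrong: it uses plural instead of dual for number.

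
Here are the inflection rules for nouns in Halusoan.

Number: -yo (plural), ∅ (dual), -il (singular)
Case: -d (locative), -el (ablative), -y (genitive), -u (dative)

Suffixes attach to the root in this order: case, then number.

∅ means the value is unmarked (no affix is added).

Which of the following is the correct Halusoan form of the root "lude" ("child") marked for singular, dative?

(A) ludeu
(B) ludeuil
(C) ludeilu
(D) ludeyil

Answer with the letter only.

B

Attach case dative -u → ludeu.
Attach number singular -il → ludeuil.
So the correct form is ludeuil, option (B).
(A) ludeu is wrong: it uses dual instead of singular for number.
(D) ludeyil is wrong: it uses genitive instead of dative for case.
(C) ludeilu is wrong: it has the affixes in the wrong order.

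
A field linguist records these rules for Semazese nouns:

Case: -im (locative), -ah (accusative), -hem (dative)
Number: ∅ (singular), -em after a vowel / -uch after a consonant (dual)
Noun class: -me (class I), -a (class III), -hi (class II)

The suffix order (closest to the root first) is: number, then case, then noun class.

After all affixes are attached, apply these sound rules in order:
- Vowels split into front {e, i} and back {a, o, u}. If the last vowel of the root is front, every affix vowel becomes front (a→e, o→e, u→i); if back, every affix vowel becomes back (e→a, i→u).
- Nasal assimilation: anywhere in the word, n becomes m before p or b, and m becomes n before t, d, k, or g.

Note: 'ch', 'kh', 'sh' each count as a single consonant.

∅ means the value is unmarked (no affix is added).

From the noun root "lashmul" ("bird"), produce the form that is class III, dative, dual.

lashmuluchhama

Attach number dual -uch (after consonant 'l') → lashmuluch.
Attach case dative -hem → lashmuluchhem.
Attach noun class class III -a → lashmuluchhema.
Apply vowel harmony: lashmuluchhema → lashmuluchhama.
Nasal assimilation: no change.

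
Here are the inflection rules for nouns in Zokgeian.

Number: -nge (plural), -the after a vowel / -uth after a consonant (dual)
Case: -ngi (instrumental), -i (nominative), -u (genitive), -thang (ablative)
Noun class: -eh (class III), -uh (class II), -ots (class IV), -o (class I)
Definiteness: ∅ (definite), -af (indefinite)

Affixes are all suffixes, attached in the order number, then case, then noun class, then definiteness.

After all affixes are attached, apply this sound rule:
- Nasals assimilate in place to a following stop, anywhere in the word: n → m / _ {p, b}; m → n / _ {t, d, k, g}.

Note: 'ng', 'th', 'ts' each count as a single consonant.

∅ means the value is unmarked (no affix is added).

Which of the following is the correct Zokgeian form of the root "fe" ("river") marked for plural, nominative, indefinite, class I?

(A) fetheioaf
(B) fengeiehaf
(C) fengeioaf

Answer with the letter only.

C

Attach number plural -nge → fenge.
Attach case nominative -i → fengei.
Attach noun class class I -o → fengeio.
Attach definiteness indefinite -af → fengeioaf.
Nasal assimilation: no change.
So the correct form is fengeioaf, option (C).
(A) fetheioaf is wrong: it uses dual instead of plural for number.
(B) fengeiehaf is wrong: it uses class III instead of class I for noun class.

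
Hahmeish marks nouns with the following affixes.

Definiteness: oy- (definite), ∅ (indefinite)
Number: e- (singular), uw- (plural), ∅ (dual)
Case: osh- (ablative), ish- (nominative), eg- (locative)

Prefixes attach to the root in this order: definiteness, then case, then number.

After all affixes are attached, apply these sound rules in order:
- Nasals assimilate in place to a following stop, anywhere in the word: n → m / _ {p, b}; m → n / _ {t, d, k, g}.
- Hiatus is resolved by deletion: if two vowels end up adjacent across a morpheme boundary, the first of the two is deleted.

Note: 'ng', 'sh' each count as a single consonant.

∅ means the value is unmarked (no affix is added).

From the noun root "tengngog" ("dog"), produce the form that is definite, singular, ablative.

Attach definiteness definite oy- → oytengngog.
Attach case ablative osh- → oshoytengngog.
Attach number singular e- → eoshoytengngog.
Nasal assimilation: no change.
Apply vowel deletion: eoshoytengngog → oshoytengngog.

oshoytengngog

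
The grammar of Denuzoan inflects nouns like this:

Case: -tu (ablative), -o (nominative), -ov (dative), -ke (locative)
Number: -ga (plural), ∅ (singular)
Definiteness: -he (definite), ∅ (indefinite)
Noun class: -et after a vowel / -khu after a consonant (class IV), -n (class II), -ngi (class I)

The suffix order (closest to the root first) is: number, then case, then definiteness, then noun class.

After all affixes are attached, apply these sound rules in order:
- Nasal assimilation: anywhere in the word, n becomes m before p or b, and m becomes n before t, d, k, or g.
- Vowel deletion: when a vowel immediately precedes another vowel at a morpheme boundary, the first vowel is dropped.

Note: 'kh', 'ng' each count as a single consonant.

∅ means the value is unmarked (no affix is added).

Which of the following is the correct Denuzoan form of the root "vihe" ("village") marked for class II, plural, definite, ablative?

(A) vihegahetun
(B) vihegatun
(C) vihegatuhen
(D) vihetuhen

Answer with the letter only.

C

Attach number plural -ga → vihega.
Attach case ablative -tu → vihegatu.
Attach definiteness definite -he → vihegatuhe.
Attach noun class class II -n → vihegatuhen.
Nasal assimilation: no change.
Vowel deletion: no change.
So the correct form is vihegatuhen, option (C).
(B) vihegatun is wrong: it uses indefinite instead of definite for definiteness.
(D) vihetuhen is wrong: it uses singular instead of plural for number.
(A) vihegahetun is wrong: it has the affixes in the wrong order.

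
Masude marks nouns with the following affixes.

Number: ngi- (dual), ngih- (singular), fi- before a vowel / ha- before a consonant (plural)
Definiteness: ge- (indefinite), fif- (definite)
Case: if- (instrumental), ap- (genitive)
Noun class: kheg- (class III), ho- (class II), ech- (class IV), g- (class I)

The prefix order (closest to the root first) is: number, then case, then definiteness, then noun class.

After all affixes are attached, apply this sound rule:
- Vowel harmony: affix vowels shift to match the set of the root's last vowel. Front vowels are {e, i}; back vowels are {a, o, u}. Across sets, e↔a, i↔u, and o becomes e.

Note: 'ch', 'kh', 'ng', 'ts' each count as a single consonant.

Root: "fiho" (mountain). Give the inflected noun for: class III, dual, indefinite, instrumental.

khaggaufngufiho

Attach number dual ngi- → ngifiho.
Attach case instrumental if- → ifngifiho.
Attach definiteness indefinite ge- → geifngifiho.
Attach noun class class III kheg- → kheggeifngifiho.
Apply vowel harmony: kheggeifngifiho → khaggaufngufiho.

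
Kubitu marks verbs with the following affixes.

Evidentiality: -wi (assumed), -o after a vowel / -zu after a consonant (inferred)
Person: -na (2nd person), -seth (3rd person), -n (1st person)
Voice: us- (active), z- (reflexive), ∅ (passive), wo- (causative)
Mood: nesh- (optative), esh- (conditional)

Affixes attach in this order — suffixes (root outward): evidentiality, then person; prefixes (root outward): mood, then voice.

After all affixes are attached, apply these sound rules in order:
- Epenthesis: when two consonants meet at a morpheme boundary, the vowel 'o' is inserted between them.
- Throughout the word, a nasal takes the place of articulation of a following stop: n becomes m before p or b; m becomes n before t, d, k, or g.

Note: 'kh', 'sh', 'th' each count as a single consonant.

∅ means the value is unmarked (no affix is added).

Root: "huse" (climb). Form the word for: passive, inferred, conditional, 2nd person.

Attach mood conditional esh- → eshhuse.
Attach evidentiality inferred -o (after vowel 'e') → eshhuseo.
voice = passive: zero marking, form stays eshhuseo.
Attach person 2nd person -na → eshhuseona.
Apply epenthesis: eshhuseona → eshohuseona.
Nasal assimilation: no change.

eshohuseona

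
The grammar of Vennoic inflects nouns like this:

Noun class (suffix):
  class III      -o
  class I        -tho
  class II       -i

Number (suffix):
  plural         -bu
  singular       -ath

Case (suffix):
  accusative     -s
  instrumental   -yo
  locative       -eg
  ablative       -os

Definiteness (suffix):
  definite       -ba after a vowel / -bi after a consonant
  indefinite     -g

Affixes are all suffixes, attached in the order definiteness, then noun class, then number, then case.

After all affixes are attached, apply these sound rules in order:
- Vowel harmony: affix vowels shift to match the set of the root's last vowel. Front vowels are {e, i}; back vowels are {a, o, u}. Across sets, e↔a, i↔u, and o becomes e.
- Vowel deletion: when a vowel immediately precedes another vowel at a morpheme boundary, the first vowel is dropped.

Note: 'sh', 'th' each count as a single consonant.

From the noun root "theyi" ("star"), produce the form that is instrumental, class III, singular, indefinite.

Attach definiteness indefinite -g → theyig.
Attach noun class class III -o → theyigo.
Attach number singular -ath → theyigoath.
Attach case instrumental -yo → theyigoathyo.
Apply vowel harmony: theyigoathyo → theyigeethye.
Apply vowel deletion: theyigeethye → theyigethye.

theyigethye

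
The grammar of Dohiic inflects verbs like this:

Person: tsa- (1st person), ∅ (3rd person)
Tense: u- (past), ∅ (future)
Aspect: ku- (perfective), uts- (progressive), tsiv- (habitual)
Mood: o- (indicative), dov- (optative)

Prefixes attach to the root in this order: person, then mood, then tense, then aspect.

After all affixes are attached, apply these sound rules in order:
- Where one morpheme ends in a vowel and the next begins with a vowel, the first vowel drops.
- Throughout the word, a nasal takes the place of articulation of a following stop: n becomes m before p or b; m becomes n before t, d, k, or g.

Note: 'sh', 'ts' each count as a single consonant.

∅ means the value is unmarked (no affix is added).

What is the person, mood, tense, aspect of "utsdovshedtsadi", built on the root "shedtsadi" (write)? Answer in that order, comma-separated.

Segment: uts-dov-shedtsadi.
person: ∅ → 3rd person.
mood: dov- → optative.
tense: ∅ → future.
aspect: uts- → progressive.

3rd person, optative, future, progressive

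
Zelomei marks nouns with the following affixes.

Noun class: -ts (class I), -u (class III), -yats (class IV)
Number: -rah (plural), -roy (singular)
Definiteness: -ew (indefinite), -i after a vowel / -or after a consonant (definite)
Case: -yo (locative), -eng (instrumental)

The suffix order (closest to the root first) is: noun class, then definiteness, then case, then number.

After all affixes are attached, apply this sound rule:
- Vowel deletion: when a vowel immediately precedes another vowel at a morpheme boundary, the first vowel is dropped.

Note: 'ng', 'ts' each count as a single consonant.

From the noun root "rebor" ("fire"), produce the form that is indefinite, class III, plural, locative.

Attach noun class class III -u → reboru.
Attach definiteness indefinite -ew → reboruew.
Attach case locative -yo → reboruewyo.
Attach number plural -rah → reboruewyorah.
Apply vowel deletion: reboruewyorah → reborewyorah.

reborewyorah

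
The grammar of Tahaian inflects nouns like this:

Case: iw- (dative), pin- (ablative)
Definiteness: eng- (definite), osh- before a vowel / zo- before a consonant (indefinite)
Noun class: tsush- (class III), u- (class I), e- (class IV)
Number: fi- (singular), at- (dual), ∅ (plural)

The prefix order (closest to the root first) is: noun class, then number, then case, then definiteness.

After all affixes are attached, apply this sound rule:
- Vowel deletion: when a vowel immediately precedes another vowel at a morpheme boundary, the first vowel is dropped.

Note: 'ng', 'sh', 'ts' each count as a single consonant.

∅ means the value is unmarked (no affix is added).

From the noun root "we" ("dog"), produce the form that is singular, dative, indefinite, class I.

oshiwfuwe

Attach noun class class I u- → uwe.
Attach number singular fi- → fiuwe.
Attach case dative iw- → iwfiuwe.
Attach definiteness indefinite osh- (before vowel 'i') → oshiwfiuwe.
Apply vowel deletion: oshiwfiuwe → oshiwfuwe.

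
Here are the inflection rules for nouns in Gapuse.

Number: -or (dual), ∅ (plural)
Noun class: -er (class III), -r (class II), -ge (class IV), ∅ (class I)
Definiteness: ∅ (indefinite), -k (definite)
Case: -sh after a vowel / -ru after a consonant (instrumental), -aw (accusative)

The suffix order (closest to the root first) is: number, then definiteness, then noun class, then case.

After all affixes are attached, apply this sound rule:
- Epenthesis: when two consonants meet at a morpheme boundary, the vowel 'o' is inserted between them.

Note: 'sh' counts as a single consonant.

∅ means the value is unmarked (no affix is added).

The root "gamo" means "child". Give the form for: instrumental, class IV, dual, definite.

gamoorokogesh

Attach number dual -or → gamoor.
Attach definiteness definite -k → gamoork.
Attach noun class class IV -ge → gamoorkge.
Attach case instrumental -sh (after vowel 'e') → gamoorkgesh.
Apply epenthesis: gamoorkgesh → gamoorokogesh.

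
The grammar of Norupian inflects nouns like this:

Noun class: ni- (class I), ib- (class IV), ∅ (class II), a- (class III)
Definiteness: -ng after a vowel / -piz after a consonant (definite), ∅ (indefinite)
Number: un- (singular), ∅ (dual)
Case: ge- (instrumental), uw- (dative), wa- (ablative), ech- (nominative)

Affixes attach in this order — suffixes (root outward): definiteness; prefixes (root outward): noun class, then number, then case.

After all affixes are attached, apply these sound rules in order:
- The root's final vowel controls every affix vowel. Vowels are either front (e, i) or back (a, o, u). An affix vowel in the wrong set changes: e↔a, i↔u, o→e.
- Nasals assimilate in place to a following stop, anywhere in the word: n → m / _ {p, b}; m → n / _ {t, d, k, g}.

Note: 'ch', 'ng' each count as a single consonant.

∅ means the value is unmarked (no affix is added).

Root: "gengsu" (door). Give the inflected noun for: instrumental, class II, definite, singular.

gaungengsung

noun class = class II: zero marking, form stays gengsu.
Attach definiteness definite -ng (after vowel 'u') → gengsung.
Attach number singular un- → ungengsung.
Attach case instrumental ge- → geungengsung.
Apply vowel harmony: geungengsung → gaungengsung.
Nasal assimilation: no change.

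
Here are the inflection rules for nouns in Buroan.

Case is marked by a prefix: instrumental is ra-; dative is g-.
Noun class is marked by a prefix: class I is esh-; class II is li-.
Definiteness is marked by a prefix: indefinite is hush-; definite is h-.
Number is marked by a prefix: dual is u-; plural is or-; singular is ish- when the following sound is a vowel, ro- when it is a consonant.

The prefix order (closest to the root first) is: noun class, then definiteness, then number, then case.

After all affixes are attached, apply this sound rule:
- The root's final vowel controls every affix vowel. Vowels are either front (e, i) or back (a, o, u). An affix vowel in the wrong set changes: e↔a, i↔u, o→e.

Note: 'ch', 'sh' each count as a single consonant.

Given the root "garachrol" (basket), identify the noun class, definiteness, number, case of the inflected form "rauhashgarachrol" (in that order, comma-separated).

Segment: ra-u-h-esh-garachrol.
noun class: esh- → class I.
definiteness: h- → definite.
number: u- → dual.
case: ra- → instrumental.

class I, definite, dual, instrumental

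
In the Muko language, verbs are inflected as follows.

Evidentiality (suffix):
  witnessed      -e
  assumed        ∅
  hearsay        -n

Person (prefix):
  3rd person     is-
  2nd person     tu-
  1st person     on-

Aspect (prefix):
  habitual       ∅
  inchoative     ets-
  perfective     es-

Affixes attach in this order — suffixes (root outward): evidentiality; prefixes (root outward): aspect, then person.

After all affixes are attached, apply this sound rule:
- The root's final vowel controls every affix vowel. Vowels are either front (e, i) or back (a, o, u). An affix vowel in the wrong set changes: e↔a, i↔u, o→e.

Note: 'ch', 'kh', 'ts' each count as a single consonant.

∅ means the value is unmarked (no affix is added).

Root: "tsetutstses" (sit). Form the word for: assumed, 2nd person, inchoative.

evidentiality = assumed: zero marking, form stays tsetutstses.
Attach aspect inchoative ets- → etstsetutstses.
Attach person 2nd person tu- → tuetstsetutstses.
Apply vowel harmony: tuetstsetutstses → tietstsetutstses.

tietstsetutstses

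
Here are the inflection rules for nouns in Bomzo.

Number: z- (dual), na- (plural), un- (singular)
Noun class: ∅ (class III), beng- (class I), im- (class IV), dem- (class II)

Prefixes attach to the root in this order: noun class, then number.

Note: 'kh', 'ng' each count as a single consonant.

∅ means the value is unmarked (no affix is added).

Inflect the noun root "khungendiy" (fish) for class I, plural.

nabengkhungendiy

Attach noun class class I beng- → bengkhungendiy.
Attach number plural na- → nabengkhungendiy.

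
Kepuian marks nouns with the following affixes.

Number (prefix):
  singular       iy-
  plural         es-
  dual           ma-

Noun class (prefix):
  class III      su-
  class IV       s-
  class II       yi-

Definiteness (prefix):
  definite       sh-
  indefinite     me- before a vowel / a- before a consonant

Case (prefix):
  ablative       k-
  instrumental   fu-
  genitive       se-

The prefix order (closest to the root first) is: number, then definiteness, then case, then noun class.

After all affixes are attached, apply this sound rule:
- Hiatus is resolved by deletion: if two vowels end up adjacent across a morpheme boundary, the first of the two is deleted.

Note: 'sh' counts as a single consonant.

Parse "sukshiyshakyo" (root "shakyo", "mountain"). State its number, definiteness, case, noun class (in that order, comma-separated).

Segment: su-k-sh-iy-shakyo.
number: iy- → singular.
definiteness: sh- → definite.
case: k- → ablative.
noun class: su- → class III.

singular, definite, ablative, class III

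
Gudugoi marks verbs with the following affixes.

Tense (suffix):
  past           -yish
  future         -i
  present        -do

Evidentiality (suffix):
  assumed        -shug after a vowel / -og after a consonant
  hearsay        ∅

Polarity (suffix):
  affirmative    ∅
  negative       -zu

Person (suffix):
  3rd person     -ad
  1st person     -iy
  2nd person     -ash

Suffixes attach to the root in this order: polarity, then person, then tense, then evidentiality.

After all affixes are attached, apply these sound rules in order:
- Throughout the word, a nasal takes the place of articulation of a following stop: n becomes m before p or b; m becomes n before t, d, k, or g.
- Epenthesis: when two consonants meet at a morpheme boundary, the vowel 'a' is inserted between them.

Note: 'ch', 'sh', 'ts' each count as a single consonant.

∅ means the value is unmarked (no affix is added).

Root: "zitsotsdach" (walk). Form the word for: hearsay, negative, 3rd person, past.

zitsotsdachazuadayish

Attach polarity negative -zu → zitsotsdachzu.
Attach person 3rd person -ad → zitsotsdachzuad.
Attach tense past -yish → zitsotsdachzuadyish.
evidentiality = hearsay: zero marking, form stays zitsotsdachzuadyish.
Nasal assimilation: no change.
Apply epenthesis: zitsotsdachzuadyish → zitsotsdachazuadayish.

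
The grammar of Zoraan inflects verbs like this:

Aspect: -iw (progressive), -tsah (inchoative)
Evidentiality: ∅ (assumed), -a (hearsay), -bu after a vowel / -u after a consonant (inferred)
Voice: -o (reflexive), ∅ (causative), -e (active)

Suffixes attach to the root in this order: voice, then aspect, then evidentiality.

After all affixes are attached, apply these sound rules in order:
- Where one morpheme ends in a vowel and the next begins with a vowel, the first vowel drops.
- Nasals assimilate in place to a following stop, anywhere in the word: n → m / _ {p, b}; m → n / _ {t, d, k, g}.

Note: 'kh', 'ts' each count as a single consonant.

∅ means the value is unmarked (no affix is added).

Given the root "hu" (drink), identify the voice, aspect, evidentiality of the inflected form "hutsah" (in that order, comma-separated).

causative, inchoative, assumed

Segment: hu-tsah.
voice: ∅ → causative.
aspect: -tsah → inchoative.
evidentiality: ∅ → assumed.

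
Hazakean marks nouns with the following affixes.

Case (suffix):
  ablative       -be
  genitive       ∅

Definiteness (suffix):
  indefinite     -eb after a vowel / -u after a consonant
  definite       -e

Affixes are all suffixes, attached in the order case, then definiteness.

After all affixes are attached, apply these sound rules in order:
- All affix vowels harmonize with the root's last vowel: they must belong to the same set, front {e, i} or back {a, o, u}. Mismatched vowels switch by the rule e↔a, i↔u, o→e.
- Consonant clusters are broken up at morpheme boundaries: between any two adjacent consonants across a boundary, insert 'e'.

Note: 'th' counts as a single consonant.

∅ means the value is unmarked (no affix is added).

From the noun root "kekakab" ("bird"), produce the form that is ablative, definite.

Attach case ablative -be → kekakabbe.
Attach definiteness definite -e → kekakabbee.
Apply vowel harmony: kekakabbee → kekakabbaa.
Apply epenthesis: kekakabbaa → kekakabebaa.

kekakabebaa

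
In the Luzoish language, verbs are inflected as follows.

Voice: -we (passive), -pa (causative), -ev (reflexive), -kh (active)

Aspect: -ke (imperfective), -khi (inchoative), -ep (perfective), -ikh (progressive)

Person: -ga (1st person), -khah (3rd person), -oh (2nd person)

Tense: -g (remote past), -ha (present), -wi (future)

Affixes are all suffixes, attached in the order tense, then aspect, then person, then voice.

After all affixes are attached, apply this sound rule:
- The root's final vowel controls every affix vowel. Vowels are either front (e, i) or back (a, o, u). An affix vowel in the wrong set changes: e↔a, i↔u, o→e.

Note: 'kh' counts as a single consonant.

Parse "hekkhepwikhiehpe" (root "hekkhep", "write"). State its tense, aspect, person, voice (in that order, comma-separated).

Segment: hekkhep-wi-khi-oh-pa.
tense: -wi → future.
aspect: -khi → inchoative.
person: -oh → 2nd person.
voice: -pa → causative.

future, inchoative, 2nd person, causative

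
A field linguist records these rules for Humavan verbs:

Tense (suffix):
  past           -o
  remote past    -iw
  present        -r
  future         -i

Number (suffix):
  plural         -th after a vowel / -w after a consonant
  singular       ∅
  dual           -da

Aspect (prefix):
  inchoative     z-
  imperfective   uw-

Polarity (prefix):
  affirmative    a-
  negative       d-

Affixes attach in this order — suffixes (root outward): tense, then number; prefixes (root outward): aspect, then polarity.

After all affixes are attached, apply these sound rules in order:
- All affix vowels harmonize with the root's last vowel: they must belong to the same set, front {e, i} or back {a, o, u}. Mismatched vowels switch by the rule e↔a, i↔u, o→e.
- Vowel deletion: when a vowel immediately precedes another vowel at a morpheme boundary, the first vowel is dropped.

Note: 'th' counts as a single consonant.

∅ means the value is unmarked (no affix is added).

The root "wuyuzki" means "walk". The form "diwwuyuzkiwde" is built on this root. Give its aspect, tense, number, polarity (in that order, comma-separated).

Segment: d-uw-wuyuzki-iw-da.
aspect: uw- → imperfective.
tense: -iw → remote past.
number: -da → dual.
polarity: d- → negative.

imperfective, remote past, dual, negative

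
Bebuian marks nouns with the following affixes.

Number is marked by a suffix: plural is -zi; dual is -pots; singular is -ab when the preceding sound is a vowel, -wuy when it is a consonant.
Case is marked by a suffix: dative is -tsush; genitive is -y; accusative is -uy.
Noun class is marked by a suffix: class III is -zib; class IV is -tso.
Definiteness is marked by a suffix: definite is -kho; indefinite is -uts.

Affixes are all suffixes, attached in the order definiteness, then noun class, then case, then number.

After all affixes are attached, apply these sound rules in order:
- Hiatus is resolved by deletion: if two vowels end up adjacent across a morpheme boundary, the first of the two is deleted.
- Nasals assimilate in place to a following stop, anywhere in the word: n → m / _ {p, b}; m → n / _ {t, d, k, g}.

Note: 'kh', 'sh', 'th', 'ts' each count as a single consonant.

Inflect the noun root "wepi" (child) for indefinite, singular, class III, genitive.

weputszibywuy

Attach definiteness indefinite -uts → wepiuts.
Attach noun class class III -zib → wepiutszib.
Attach case genitive -y → wepiutsziby.
Attach number singular -wuy (after consonant 'y') → wepiutszibywuy.
Apply vowel deletion: wepiutszibywuy → weputszibywuy.
Nasal assimilation: no change.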